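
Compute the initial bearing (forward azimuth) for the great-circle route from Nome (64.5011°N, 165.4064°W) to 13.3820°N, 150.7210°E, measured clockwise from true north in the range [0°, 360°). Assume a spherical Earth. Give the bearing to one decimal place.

Δλ = 150.7210 − -165.4064 = 316.1274°; wrapped into (−180°, 180°]: -43.8726°.
θ = atan2( sin Δλ · cos φ₂ , cos φ₁ · sin φ₂ − sin φ₁ · cos φ₂ · cos Δλ )
  = atan2(-0.67424, -0.53336) = -128.346° → normalised to [0°, 360°): 231.654°.

231.7°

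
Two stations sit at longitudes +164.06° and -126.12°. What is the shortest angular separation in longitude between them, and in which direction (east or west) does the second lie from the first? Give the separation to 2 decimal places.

Raw difference: -126.12 − 164.06 = -290.18°.
Normalise into (−180°, 180°]: -290.18° + 360° = 69.82°.
Positive ⇒ the second point lies to the east; separation 69.82°.

69.82° east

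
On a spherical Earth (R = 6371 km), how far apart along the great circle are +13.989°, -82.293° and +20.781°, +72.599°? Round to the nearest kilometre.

15275 km

Δλ = 72.599 − -82.293 = 154.892°.
Δφ = 20.781 − 13.989 = 6.792°.
a = sin²(Δφ/2) + cos φ₁ · cos φ₂ · sin²(Δλ/2) = 0.867862.
c = 2·atan2(√a, √(1−a)) = 2.39753 rad → d = 6371·c ≈ 15274.68 km.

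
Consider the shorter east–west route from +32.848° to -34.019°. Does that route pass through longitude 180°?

No

Signed shortest Δλ = ((-34.019 − 32.848 + 180) mod 360) − 180 = -66.867°.
Going west by 66.867° from +32.848° reaches -34.019° without touching 180°.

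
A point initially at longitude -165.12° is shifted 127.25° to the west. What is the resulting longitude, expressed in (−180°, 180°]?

Start at -165.12°; shift −127.25° → -292.37°.
-292.37° lies outside (−180°, 180°]; add 360° → +67.63°.

+67.63°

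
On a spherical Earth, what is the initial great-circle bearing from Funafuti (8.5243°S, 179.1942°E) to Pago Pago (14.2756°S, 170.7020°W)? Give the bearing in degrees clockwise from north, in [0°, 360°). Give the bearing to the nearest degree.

Δλ = -170.7020 − 179.1942 = -349.8962°; wrapped into (−180°, 180°]: 10.1038°.
θ = atan2( sin Δλ · cos φ₂ , cos φ₁ · sin φ₂ − sin φ₁ · cos φ₂ · cos Δλ )
  = atan2(0.17001, -0.10244) = 121.070° → normalised to [0°, 360°): 121.070°.

121°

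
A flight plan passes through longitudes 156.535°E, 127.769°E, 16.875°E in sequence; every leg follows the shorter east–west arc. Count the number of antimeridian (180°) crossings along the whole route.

Leg 1: +156.535° → +127.769°, shortest Δλ = -28.766° (west) — does not cross 180°.
Leg 2: +127.769° → +16.875°, shortest Δλ = -110.894° (west) — does not cross 180°.
Total crossings: 0.

0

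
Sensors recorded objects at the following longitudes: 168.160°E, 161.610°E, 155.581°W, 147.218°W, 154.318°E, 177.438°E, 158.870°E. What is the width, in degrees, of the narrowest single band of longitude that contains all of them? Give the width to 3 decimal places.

58.464°

Sort the longitudes: -155.581°, -147.218°, +154.318°, +158.870°, +161.610°, +168.160°, +177.438°.
Eastward gaps between consecutive values (wrapping around): 8.363°, 301.536°, 4.552°, 2.740°, 6.550°, 9.278°, 26.981°.
Largest gap = 301.536° ⇒ minimal covering band is its complement: 360° − 301.536° = 58.464°.
Band runs from +154.318° eastward to -147.218°, crossing the antimeridian.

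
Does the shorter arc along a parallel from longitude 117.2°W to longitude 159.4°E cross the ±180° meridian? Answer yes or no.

Yes

Naïve |159.4 − -117.2| = 276.6° > 180°, so the shorter arc goes the other way round — across 180°.
Signed shortest Δλ = ((159.4 − -117.2 + 180) mod 360) − 180 = -83.4°.
Going west by 83.4° from -117.2° passes through 180° before reaching +159.4°.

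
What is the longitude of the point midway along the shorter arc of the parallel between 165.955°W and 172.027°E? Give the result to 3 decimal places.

176.964°W

Signed shortest Δλ from -165.955° to +172.027° is -22.018°.
Midpoint longitude = -165.955° + (-22.018°)/2 = -165.955° − 11.009° = -176.964°.
(The naïve average (-165.955 + +172.027)/2 = 3.036° is on the wrong side of the globe.)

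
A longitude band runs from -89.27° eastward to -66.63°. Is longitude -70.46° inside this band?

Band width going east from -89.27° to -66.63°: ((-66.63 − -89.27) mod 360) = 22.64°.
Offset of -70.46° east of the west edge: ((-70.46 − -89.27) mod 360) = 18.81°.
18.81° ≤ 22.64° ⇒ inside.

Yes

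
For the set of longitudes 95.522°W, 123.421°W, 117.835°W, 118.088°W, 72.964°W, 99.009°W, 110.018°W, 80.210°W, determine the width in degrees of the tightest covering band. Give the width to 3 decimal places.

Sort the longitudes: -123.421°, -118.088°, -117.835°, -110.018°, -99.009°, -95.522°, -80.210°, -72.964°.
Eastward gaps between consecutive values (wrapping around): 5.333°, 0.253°, 7.817°, 11.009°, 3.487°, 15.312°, 7.246°, 309.543°.
Largest gap = 309.543° ⇒ minimal covering band is its complement: 360° − 309.543° = 50.457°.
Band runs from -123.421° eastward to -72.964°.

50.457°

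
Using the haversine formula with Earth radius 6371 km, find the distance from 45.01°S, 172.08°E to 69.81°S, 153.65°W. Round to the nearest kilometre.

Δλ = -153.65 − 172.08 = -325.73°; wrapped into (−180°, 180°]: 34.27°.
Δφ = -69.81 − -45.01 = -24.80°.
a = sin²(Δφ/2) + cos φ₁ · cos φ₂ · sin²(Δλ/2) = 0.067292.
c = 2·atan2(√a, √(1−a)) = 0.52481 rad → d = 6371·c ≈ 3343.60 km.

3344 km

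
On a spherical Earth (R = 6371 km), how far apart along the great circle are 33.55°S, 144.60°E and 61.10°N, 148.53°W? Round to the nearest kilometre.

12121 km

Δλ = -148.53 − 144.60 = -293.13°; wrapped into (−180°, 180°]: 66.87°.
Δφ = 61.10 − -33.55 = 94.65°.
a = sin²(Δφ/2) + cos φ₁ · cos φ₂ · sin²(Δλ/2) = 0.662811.
c = 2·atan2(√a, √(1−a)) = 1.90247 rad → d = 6371·c ≈ 12120.62 km.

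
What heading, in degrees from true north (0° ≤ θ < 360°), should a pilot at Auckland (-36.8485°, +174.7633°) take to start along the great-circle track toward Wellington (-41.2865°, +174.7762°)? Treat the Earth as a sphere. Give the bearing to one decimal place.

179.9°

Δλ = 174.7762 − 174.7633 = 0.0129°.
θ = atan2( sin Δλ · cos φ₂ , cos φ₁ · sin φ₂ − sin φ₁ · cos φ₂ · cos Δλ )
  = atan2(0.00017, -0.07738) = 179.875° → normalised to [0°, 360°): 179.875°.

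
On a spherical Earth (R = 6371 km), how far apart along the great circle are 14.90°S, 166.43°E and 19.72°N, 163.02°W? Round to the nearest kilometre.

5097 km

Δλ = -163.02 − 166.43 = -329.45°; wrapped into (−180°, 180°]: 30.55°.
Δφ = 19.72 − -14.90 = 34.62°.
a = sin²(Δφ/2) + cos φ₁ · cos φ₂ · sin²(Δλ/2) = 0.151671.
c = 2·atan2(√a, √(1−a)) = 0.80007 rad → d = 6371·c ≈ 5097.23 km.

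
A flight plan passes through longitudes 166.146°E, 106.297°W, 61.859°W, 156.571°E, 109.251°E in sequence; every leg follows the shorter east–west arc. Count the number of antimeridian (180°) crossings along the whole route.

Leg 1: +166.146° → -106.297°, shortest Δλ = 87.557° (east) — crosses 180°.
Leg 2: -106.297° → -61.859°, shortest Δλ = 44.438° (east) — does not cross 180°.
Leg 3: -61.859° → +156.571°, shortest Δλ = -141.57° (west) — crosses 180°.
Leg 4: +156.571° → +109.251°, shortest Δλ = -47.32° (west) — does not cross 180°.
Total crossings: 2.

2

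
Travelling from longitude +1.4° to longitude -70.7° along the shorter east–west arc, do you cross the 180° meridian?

No

Signed shortest Δλ = ((-70.7 − 1.4 + 180) mod 360) − 180 = -72.1°.
Going west by 72.1° from +1.4° reaches -70.7° without touching 180°.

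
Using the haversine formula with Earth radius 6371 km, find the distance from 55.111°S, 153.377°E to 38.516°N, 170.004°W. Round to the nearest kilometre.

10977 km

Δλ = -170.004 − 153.377 = -323.381°; wrapped into (−180°, 180°]: 36.619°.
Δφ = 38.516 − -55.111 = 93.627°.
a = sin²(Δφ/2) + cos φ₁ · cos φ₂ · sin²(Δλ/2) = 0.575799.
c = 2·atan2(√a, √(1−a)) = 1.72298 rad → d = 6371·c ≈ 10977.11 km.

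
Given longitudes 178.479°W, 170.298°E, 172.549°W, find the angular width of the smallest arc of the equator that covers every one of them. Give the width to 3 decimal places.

Sort the longitudes: -178.479°, -172.549°, +170.298°.
Eastward gaps between consecutive values (wrapping around): 5.930°, 342.847°, 11.223°.
Largest gap = 342.847° ⇒ minimal covering band is its complement: 360° − 342.847° = 17.153°.
Band runs from +170.298° eastward to -172.549°, crossing the antimeridian.

17.153°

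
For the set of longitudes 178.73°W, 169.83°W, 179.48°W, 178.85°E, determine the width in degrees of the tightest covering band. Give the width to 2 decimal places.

Sort the longitudes: -179.48°, -178.73°, -169.83°, +178.85°.
Eastward gaps between consecutive values (wrapping around): 0.75°, 8.90°, 348.68°, 1.67°.
Largest gap = 348.68° ⇒ minimal covering band is its complement: 360° − 348.68° = 11.32°.
Band runs from +178.85° eastward to -169.83°, crossing the antimeridian.

11.32°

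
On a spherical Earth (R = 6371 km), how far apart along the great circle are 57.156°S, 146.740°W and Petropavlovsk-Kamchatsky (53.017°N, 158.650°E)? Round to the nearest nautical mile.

7134 nmi

Δλ = 158.650 − -146.740 = 305.390°; wrapped into (−180°, 180°]: -54.610°.
Δφ = 53.017 − -57.156 = 110.173°.
a = sin²(Δφ/2) + cos φ₁ · cos φ₂ · sin²(Δλ/2) = 0.741085.
c = 2·atan2(√a, √(1−a)) = 2.07393 rad → d = 6371·c ≈ 13212.98 km ≈ 7134.44 nmi.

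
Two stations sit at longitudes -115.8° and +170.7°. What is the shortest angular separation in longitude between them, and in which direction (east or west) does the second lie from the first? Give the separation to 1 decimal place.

Raw difference: 170.7 − -115.8 = 286.5°.
Normalise into (−180°, 180°]: 286.5° − 360° = -73.5°.
Negative ⇒ the second point lies to the west; separation 73.5°.

73.5° west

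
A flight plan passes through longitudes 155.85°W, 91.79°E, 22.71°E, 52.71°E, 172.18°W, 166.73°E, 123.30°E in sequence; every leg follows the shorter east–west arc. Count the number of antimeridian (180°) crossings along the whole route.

3

Leg 1: -155.85° → +91.79°, shortest Δλ = -112.36° (west) — crosses 180°.
Leg 2: +91.79° → +22.71°, shortest Δλ = -69.08° (west) — does not cross 180°.
Leg 3: +22.71° → +52.71°, shortest Δλ = 30.0° (east) — does not cross 180°.
Leg 4: +52.71° → -172.18°, shortest Δλ = 135.11° (east) — crosses 180°.
Leg 5: -172.18° → +166.73°, shortest Δλ = -21.09° (west) — crosses 180°.
Leg 6: +166.73° → +123.30°, shortest Δλ = -43.43° (west) — does not cross 180°.
Total crossings: 3.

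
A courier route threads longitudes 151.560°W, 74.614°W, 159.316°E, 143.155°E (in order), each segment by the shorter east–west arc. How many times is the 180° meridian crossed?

1

Leg 1: -151.560° → -74.614°, shortest Δλ = 76.946° (east) — does not cross 180°.
Leg 2: -74.614° → +159.316°, shortest Δλ = -126.07° (west) — crosses 180°.
Leg 3: +159.316° → +143.155°, shortest Δλ = -16.161° (west) — does not cross 180°.
Total crossings: 1.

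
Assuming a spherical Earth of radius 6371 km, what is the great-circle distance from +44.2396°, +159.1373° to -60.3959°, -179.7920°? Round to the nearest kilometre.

Δλ = -179.7920 − 159.1373 = -338.9293°; wrapped into (−180°, 180°]: 21.0707°.
Δφ = -60.3959 − 44.2396 = -104.6355°.
a = sin²(Δφ/2) + cos φ₁ · cos φ₂ · sin²(Δλ/2) = 0.638166.
c = 2·atan2(√a, √(1−a)) = 1.85077 rad → d = 6371·c ≈ 11791.27 km.

11791 km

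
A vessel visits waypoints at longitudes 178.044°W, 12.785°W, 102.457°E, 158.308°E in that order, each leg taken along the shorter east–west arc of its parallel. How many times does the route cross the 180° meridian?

Leg 1: -178.044° → -12.785°, shortest Δλ = 165.259° (east) — does not cross 180°.
Leg 2: -12.785° → +102.457°, shortest Δλ = 115.242° (east) — does not cross 180°.
Leg 3: +102.457° → +158.308°, shortest Δλ = 55.851° (east) — does not cross 180°.
Total crossings: 0.

0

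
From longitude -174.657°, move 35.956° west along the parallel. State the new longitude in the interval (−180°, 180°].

Start at -174.657°; shift −35.956° → -210.613°.
-210.613° lies outside (−180°, 180°]; add 360° → +149.387°.

+149.387°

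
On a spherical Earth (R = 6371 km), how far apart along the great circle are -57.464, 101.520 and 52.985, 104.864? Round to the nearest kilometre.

12285 km

Δλ = 104.864 − 101.520 = 3.344°.
Δφ = 52.985 − -57.464 = 110.449°.
a = sin²(Δφ/2) + cos φ₁ · cos φ₂ · sin²(Δλ/2) = 0.674962.
c = 2·atan2(√a, √(1−a)) = 1.92829 rad → d = 6371·c ≈ 12285.12 km.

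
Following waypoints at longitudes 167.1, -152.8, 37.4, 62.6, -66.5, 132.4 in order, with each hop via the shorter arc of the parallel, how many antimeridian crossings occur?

Leg 1: +167.1° → -152.8°, shortest Δλ = 40.1° (east) — crosses 180°.
Leg 2: -152.8° → +37.4°, shortest Δλ = -169.8° (west) — crosses 180°.
Leg 3: +37.4° → +62.6°, shortest Δλ = 25.2° (east) — does not cross 180°.
Leg 4: +62.6° → -66.5°, shortest Δλ = -129.1° (west) — does not cross 180°.
Leg 5: -66.5° → +132.4°, shortest Δλ = -161.1° (west) — crosses 180°.
Total crossings: 3.

3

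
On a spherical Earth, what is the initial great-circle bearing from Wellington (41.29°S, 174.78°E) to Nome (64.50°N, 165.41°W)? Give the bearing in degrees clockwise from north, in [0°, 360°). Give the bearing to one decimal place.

Δλ = -165.41 − 174.78 = -340.19°; wrapped into (−180°, 180°]: 19.81°.
θ = atan2( sin Δλ · cos φ₂ , cos φ₁ · sin φ₂ − sin φ₁ · cos φ₂ · cos Δλ )
  = atan2(0.14590, 0.94545) = 8.773° → normalised to [0°, 360°): 8.773°.

8.8°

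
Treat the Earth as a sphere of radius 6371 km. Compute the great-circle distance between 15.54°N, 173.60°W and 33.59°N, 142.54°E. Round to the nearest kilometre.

4823 km

Δλ = 142.54 − -173.60 = 316.14°; wrapped into (−180°, 180°]: -43.86°.
Δφ = 33.59 − 15.54 = 18.05°.
a = sin²(Δφ/2) + cos φ₁ · cos φ₂ · sin²(Δλ/2) = 0.136551.
c = 2·atan2(√a, √(1−a)) = 0.75700 rad → d = 6371·c ≈ 4822.85 km.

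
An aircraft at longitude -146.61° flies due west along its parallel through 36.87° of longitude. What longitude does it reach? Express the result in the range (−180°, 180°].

+176.52°

Start at -146.61°; shift −36.87° → -183.48°.
-183.48° lies outside (−180°, 180°]; add 360° → +176.52°.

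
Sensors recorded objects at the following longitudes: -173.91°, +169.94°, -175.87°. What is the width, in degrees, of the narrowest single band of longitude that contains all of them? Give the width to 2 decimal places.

Sort the longitudes: -175.87°, -173.91°, +169.94°.
Eastward gaps between consecutive values (wrapping around): 1.96°, 343.85°, 14.19°.
Largest gap = 343.85° ⇒ minimal covering band is its complement: 360° − 343.85° = 16.15°.
Band runs from +169.94° eastward to -173.91°, crossing the antimeridian.

16.15°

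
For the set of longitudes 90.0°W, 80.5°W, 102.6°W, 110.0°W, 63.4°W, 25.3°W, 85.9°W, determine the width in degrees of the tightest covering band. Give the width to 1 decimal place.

Sort the longitudes: -110.0°, -102.6°, -90.0°, -85.9°, -80.5°, -63.4°, -25.3°.
Eastward gaps between consecutive values (wrapping around): 7.4°, 12.6°, 4.1°, 5.4°, 17.1°, 38.1°, 275.3°.
Largest gap = 275.3° ⇒ minimal covering band is its complement: 360° − 275.3° = 84.7°.
Band runs from -110.0° eastward to -25.3°.

84.7°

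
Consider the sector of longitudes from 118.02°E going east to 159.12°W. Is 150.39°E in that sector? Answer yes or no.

Band width going east from +118.02° to -159.12°: ((-159.12 − 118.02) mod 360) = 82.86°.
Offset of +150.39° east of the west edge: ((150.39 − 118.02) mod 360) = 32.37°.
32.37° ≤ 82.86° ⇒ inside.

Yes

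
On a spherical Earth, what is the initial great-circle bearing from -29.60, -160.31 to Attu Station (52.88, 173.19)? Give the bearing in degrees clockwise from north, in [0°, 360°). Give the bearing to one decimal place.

Δλ = 173.19 − -160.31 = 333.50°; wrapped into (−180°, 180°]: -26.50°.
θ = atan2( sin Δλ · cos φ₂ , cos φ₁ · sin φ₂ − sin φ₁ · cos φ₂ · cos Δλ )
  = atan2(-0.26927, 0.96008) = -15.667° → normalised to [0°, 360°): 344.333°.

344.3°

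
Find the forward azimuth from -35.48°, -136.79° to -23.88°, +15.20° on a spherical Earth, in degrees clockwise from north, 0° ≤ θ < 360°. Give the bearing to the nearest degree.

Δλ = 15.20 − -136.79 = 151.99°.
θ = atan2( sin Δλ · cos φ₂ , cos φ₁ · sin φ₂ − sin φ₁ · cos φ₂ · cos Δλ )
  = atan2(0.42942, -0.79822) = 151.721° → normalised to [0°, 360°): 151.721°.

152°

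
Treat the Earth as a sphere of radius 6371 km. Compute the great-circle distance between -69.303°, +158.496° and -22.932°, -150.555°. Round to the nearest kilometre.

6147 km

Δλ = -150.555 − 158.496 = -309.051°; wrapped into (−180°, 180°]: 50.949°.
Δφ = -22.932 − -69.303 = 46.371°.
a = sin²(Δφ/2) + cos φ₁ · cos φ₂ · sin²(Δλ/2) = 0.215221.
c = 2·atan2(√a, √(1−a)) = 0.96483 rad → d = 6371·c ≈ 6146.93 km.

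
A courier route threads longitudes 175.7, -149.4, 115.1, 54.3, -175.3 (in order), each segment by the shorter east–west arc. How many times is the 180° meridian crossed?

3

Leg 1: +175.7° → -149.4°, shortest Δλ = 34.9° (east) — crosses 180°.
Leg 2: -149.4° → +115.1°, shortest Δλ = -95.5° (west) — crosses 180°.
Leg 3: +115.1° → +54.3°, shortest Δλ = -60.8° (west) — does not cross 180°.
Leg 4: +54.3° → -175.3°, shortest Δλ = 130.4° (east) — crosses 180°.
Total crossings: 3.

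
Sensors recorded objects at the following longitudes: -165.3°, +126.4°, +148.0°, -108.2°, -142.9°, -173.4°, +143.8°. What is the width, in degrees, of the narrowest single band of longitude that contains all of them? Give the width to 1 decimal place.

125.4°

Sort the longitudes: -173.4°, -165.3°, -142.9°, -108.2°, +126.4°, +143.8°, +148.0°.
Eastward gaps between consecutive values (wrapping around): 8.1°, 22.4°, 34.7°, 234.6°, 17.4°, 4.2°, 38.6°.
Largest gap = 234.6° ⇒ minimal covering band is its complement: 360° − 234.6° = 125.4°.
Band runs from +126.4° eastward to -108.2°, crossing the antimeridian.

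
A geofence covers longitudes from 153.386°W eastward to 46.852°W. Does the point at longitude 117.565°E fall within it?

Band width going east from -153.386° to -46.852°: ((-46.852 − -153.386) mod 360) = 106.534°.
Offset of +117.565° east of the west edge: ((117.565 − -153.386) mod 360) = 270.951°.
270.951° > 106.534° ⇒ outside.

No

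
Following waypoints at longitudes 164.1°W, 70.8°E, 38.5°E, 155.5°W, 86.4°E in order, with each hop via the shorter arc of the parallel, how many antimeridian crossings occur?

3

Leg 1: -164.1° → +70.8°, shortest Δλ = -125.1° (west) — crosses 180°.
Leg 2: +70.8° → +38.5°, shortest Δλ = -32.3° (west) — does not cross 180°.
Leg 3: +38.5° → -155.5°, shortest Δλ = 166.0° (east) — crosses 180°.
Leg 4: -155.5° → +86.4°, shortest Δλ = -118.1° (west) — crosses 180°.
Total crossings: 3.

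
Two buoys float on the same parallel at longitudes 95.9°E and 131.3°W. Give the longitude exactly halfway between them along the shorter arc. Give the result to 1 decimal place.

Signed shortest Δλ from +95.9° to -131.3° is +132.8°.
Midpoint longitude = +95.9° + (+132.8°)/2 = +95.9° + 66.4° = +162.3°.
(The naïve average (+95.9 + -131.3)/2 = -17.7° is on the wrong side of the globe.)

162.3°E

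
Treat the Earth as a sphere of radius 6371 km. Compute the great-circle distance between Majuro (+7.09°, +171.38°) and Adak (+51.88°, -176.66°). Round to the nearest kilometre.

Δλ = -176.66 − 171.38 = -348.04°; wrapped into (−180°, 180°]: 11.96°.
Δφ = 51.88 − 7.09 = 44.79°.
a = sin²(Δφ/2) + cos φ₁ · cos φ₂ · sin²(Δλ/2) = 0.151802.
c = 2·atan2(√a, √(1−a)) = 0.80043 rad → d = 6371·c ≈ 5099.56 km.

5100 km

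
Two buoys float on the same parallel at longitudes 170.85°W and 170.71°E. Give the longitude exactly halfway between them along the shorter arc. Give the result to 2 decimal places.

Signed shortest Δλ from -170.85° to +170.71° is -18.44°.
Midpoint longitude = -170.85° + (-18.44°)/2 = -170.85° − 9.22° = -180.07°.
Normalise into (−180°, 180°]: +179.93°.
(The naïve average (-170.85 + +170.71)/2 = -0.07° is on the wrong side of the globe.)

179.93°E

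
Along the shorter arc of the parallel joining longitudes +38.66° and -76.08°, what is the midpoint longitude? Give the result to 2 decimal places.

Signed shortest Δλ from +38.66° to -76.08° is -114.74°.
Midpoint longitude = +38.66° + (-114.74°)/2 = +38.66° − 57.37° = -18.71°.

-18.71°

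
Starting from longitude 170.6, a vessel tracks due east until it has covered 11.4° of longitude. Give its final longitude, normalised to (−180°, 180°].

-178.0°

Start at +170.6°; shift +11.4° → +182.0°.
+182.0° lies outside (−180°, 180°]; subtract 360° → -178.0°.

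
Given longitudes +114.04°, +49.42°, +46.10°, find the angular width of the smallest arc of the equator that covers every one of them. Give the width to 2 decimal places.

Sort the longitudes: +46.10°, +49.42°, +114.04°.
Eastward gaps between consecutive values (wrapping around): 3.32°, 64.62°, 292.06°.
Largest gap = 292.06° ⇒ minimal covering band is its complement: 360° − 292.06° = 67.94°.
Band runs from +46.10° eastward to +114.04°.

67.94°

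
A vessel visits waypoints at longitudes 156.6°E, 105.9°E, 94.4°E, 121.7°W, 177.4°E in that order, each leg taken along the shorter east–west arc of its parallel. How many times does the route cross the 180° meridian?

Leg 1: +156.6° → +105.9°, shortest Δλ = -50.7° (west) — does not cross 180°.
Leg 2: +105.9° → +94.4°, shortest Δλ = -11.5° (west) — does not cross 180°.
Leg 3: +94.4° → -121.7°, shortest Δλ = 143.9° (east) — crosses 180°.
Leg 4: -121.7° → +177.4°, shortest Δλ = -60.9° (west) — crosses 180°.
Total crossings: 2.

2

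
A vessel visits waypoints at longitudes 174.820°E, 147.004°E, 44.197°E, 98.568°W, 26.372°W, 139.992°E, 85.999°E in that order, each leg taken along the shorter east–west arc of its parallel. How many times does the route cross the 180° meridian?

Leg 1: +174.820° → +147.004°, shortest Δλ = -27.816° (west) — does not cross 180°.
Leg 2: +147.004° → +44.197°, shortest Δλ = -102.807° (west) — does not cross 180°.
Leg 3: +44.197° → -98.568°, shortest Δλ = -142.765° (west) — does not cross 180°.
Leg 4: -98.568° → -26.372°, shortest Δλ = 72.196° (east) — does not cross 180°.
Leg 5: -26.372° → +139.992°, shortest Δλ = 166.364° (east) — does not cross 180°.
Leg 6: +139.992° → +85.999°, shortest Δλ = -53.993° (west) — does not cross 180°.
Total crossings: 0.

0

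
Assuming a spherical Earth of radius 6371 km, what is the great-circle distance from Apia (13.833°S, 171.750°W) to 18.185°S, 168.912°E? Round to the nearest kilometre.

Δλ = 168.912 − -171.750 = 340.662°; wrapped into (−180°, 180°]: -19.338°.
Δφ = -18.185 − -13.833 = -4.352°.
a = sin²(Δφ/2) + cos φ₁ · cos φ₂ · sin²(Δλ/2) = 0.027465.
c = 2·atan2(√a, √(1−a)) = 0.33299 rad → d = 6371·c ≈ 2121.45 km.

2121 km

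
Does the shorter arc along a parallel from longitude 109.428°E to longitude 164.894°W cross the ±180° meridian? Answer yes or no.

Yes

Naïve |-164.894 − 109.428| = 274.322° > 180°, so the shorter arc goes the other way round — across 180°.
Signed shortest Δλ = ((-164.894 − 109.428 + 180) mod 360) − 180 = 85.678°.
Going east by 85.678° from +109.428° passes through 180° before reaching -164.894°.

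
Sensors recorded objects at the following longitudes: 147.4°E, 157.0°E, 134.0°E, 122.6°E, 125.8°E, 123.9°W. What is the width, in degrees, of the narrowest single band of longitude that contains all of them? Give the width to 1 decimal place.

Sort the longitudes: -123.9°, +122.6°, +125.8°, +134.0°, +147.4°, +157.0°.
Eastward gaps between consecutive values (wrapping around): 246.5°, 3.2°, 8.2°, 13.4°, 9.6°, 79.1°.
Largest gap = 246.5° ⇒ minimal covering band is its complement: 360° − 246.5° = 113.5°.
Band runs from +122.6° eastward to -123.9°, crossing the antimeridian.

113.5°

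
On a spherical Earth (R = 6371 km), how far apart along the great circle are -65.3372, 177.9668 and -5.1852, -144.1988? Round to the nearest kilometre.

Δλ = -144.1988 − 177.9668 = -322.1656°; wrapped into (−180°, 180°]: 37.8344°.
Δφ = -5.1852 − -65.3372 = 60.1520°.
a = sin²(Δφ/2) + cos φ₁ · cos φ₂ · sin²(Δλ/2) = 0.294829.
c = 2·atan2(√a, √(1−a)) = 1.14797 rad → d = 6371·c ≈ 7313.70 km.

7314 km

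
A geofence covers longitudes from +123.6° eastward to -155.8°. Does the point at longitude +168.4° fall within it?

Band width going east from +123.6° to -155.8°: ((-155.8 − 123.6) mod 360) = 80.6°.
Offset of +168.4° east of the west edge: ((168.4 − 123.6) mod 360) = 44.8°.
44.8° ≤ 80.6° ⇒ inside.

Yes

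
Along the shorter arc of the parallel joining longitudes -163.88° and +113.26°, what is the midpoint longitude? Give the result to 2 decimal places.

+154.69°

Signed shortest Δλ from -163.88° to +113.26° is -82.86°.
Midpoint longitude = -163.88° + (-82.86°)/2 = -163.88° − 41.43° = -205.31°.
Normalise into (−180°, 180°]: +154.69°.
(The naïve average (-163.88 + +113.26)/2 = -25.31° is on the wrong side of the globe.)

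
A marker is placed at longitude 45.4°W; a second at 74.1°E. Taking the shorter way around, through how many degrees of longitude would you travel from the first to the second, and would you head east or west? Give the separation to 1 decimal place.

Raw difference: 74.1 − -45.4 = 119.5°.
Normalise into (−180°, 180°]: 119.5° stays 119.5°.
Positive ⇒ the second point lies to the east; separation 119.5°.

119.5° east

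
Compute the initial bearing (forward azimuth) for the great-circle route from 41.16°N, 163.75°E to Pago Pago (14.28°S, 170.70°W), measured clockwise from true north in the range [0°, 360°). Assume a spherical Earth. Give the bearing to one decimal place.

151.2°

Δλ = -170.70 − 163.75 = -334.45°; wrapped into (−180°, 180°]: 25.55°.
θ = atan2( sin Δλ · cos φ₂ , cos φ₁ · sin φ₂ − sin φ₁ · cos φ₂ · cos Δλ )
  = atan2(0.41797, -0.76116) = 151.228° → normalised to [0°, 360°): 151.228°.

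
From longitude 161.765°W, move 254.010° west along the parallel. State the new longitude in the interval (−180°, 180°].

55.775°W

Start at -161.765°; shift −254.010° → -415.775°.
-415.775° lies outside (−180°, 180°]; add 360° → -55.775°.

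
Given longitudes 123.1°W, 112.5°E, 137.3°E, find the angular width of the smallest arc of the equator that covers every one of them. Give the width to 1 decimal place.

124.4°

Sort the longitudes: -123.1°, +112.5°, +137.3°.
Eastward gaps between consecutive values (wrapping around): 235.6°, 24.8°, 99.6°.
Largest gap = 235.6° ⇒ minimal covering band is its complement: 360° − 235.6° = 124.4°.
Band runs from +112.5° eastward to -123.1°, crossing the antimeridian.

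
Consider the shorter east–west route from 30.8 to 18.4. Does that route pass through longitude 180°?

Signed shortest Δλ = ((18.4 − 30.8 + 180) mod 360) − 180 = -12.4°.
Going west by 12.4° from +30.8° reaches +18.4° without touching 180°.

No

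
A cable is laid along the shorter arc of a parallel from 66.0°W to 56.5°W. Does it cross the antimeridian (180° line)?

No

Signed shortest Δλ = ((-56.5 − -66.0 + 180) mod 360) − 180 = 9.5°.
Going east by 9.5° from -66.0° reaches -56.5° without touching 180°.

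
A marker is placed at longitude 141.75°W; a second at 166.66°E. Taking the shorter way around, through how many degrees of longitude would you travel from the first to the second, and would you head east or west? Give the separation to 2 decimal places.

Raw difference: 166.66 − -141.75 = 308.41°.
Normalise into (−180°, 180°]: 308.41° − 360° = -51.59°.
Negative ⇒ the second point lies to the west; separation 51.59°.

51.59° west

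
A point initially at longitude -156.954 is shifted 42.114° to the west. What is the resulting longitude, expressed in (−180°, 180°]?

Start at -156.954°; shift −42.114° → -199.068°.
-199.068° lies outside (−180°, 180°]; add 360° → +160.932°.

+160.932°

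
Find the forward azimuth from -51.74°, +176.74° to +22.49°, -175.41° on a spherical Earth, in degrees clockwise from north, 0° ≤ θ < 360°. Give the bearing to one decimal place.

Δλ = -175.41 − 176.74 = -352.15°; wrapped into (−180°, 180°]: 7.85°.
θ = atan2( sin Δλ · cos φ₂ , cos φ₁ · sin φ₂ − sin φ₁ · cos φ₂ · cos Δλ )
  = atan2(0.12619, 0.95556) = 7.523° → normalised to [0°, 360°): 7.523°.

7.5°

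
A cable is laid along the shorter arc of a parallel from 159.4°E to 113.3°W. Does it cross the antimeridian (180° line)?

Naïve |-113.3 − 159.4| = 272.7° > 180°, so the shorter arc goes the other way round — across 180°.
Signed shortest Δλ = ((-113.3 − 159.4 + 180) mod 360) − 180 = 87.3°.
Going east by 87.3° from +159.4° passes through 180° before reaching -113.3°.

Yes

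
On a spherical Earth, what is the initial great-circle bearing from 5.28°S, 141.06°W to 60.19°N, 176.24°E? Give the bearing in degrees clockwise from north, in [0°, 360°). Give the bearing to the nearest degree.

339°

Δλ = 176.24 − -141.06 = 317.30°; wrapped into (−180°, 180°]: -42.70°.
θ = atan2( sin Δλ · cos φ₂ , cos φ₁ · sin φ₂ − sin φ₁ · cos φ₂ · cos Δλ )
  = atan2(-0.33713, 0.89762) = -20.585° → normalised to [0°, 360°): 339.415°.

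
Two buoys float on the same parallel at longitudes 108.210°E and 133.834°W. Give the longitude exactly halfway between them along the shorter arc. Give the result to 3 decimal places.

Signed shortest Δλ from +108.210° to -133.834° is +117.956°.
Midpoint longitude = +108.210° + (+117.956°)/2 = +108.210° + 58.978° = +167.188°.
(The naïve average (+108.210 + -133.834)/2 = -12.812° is on the wrong side of the globe.)

167.188°E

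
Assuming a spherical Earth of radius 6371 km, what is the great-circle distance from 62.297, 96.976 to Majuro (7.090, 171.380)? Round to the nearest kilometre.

Δλ = 171.380 − 96.976 = 74.404°.
Δφ = 7.090 − 62.297 = -55.207°.
a = sin²(Δφ/2) + cos φ₁ · cos φ₂ · sin²(Δλ/2) = 0.383345.
c = 2·atan2(√a, √(1−a)) = 1.33532 rad → d = 6371·c ≈ 8507.30 km.

8507 km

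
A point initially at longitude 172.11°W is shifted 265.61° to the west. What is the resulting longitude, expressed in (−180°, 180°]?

77.72°W

Start at -172.11°; shift −265.61° → -437.72°.
-437.72° lies outside (−180°, 180°]; add 360° → -77.72°.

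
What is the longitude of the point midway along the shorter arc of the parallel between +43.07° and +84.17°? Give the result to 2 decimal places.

Signed shortest Δλ from +43.07° to +84.17° is +41.10°.
Midpoint longitude = +43.07° + (+41.10°)/2 = +43.07° + 20.55° = +63.62°.

+63.62°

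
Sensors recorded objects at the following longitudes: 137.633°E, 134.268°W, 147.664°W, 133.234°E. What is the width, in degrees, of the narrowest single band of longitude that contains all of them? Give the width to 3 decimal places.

92.498°

Sort the longitudes: -147.664°, -134.268°, +133.234°, +137.633°.
Eastward gaps between consecutive values (wrapping around): 13.396°, 267.502°, 4.399°, 74.703°.
Largest gap = 267.502° ⇒ minimal covering band is its complement: 360° − 267.502° = 92.498°.
Band runs from +133.234° eastward to -134.268°, crossing the antimeridian.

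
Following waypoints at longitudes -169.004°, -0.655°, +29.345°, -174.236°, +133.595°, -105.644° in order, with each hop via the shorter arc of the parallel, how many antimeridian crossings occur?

Leg 1: -169.004° → -0.655°, shortest Δλ = 168.349° (east) — does not cross 180°.
Leg 2: -0.655° → +29.345°, shortest Δλ = 30.0° (east) — does not cross 180°.
Leg 3: +29.345° → -174.236°, shortest Δλ = 156.419° (east) — crosses 180°.
Leg 4: -174.236° → +133.595°, shortest Δλ = -52.169° (west) — crosses 180°.
Leg 5: +133.595° → -105.644°, shortest Δλ = 120.761° (east) — crosses 180°.
Total crossings: 3.

3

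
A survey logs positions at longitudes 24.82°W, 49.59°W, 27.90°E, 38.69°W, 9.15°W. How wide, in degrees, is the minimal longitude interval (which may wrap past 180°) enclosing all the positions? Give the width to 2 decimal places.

77.49°

Sort the longitudes: -49.59°, -38.69°, -24.82°, -9.15°, +27.90°.
Eastward gaps between consecutive values (wrapping around): 10.90°, 13.87°, 15.67°, 37.05°, 282.51°.
Largest gap = 282.51° ⇒ minimal covering band is its complement: 360° − 282.51° = 77.49°.
Band runs from -49.59° eastward to +27.90°.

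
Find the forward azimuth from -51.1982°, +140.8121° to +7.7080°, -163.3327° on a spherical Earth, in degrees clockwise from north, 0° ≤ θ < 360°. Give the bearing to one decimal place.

57.7°

Δλ = -163.3327 − 140.8121 = -304.1448°; wrapped into (−180°, 180°]: 55.8552°.
θ = atan2( sin Δλ · cos φ₂ , cos φ₁ · sin φ₂ − sin φ₁ · cos φ₂ · cos Δλ )
  = atan2(0.82014, 0.51751) = 57.748° → normalised to [0°, 360°): 57.748°.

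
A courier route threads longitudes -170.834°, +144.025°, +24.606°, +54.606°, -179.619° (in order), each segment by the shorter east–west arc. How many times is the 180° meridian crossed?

Leg 1: -170.834° → +144.025°, shortest Δλ = -45.141° (west) — crosses 180°.
Leg 2: +144.025° → +24.606°, shortest Δλ = -119.419° (west) — does not cross 180°.
Leg 3: +24.606° → +54.606°, shortest Δλ = 30.0° (east) — does not cross 180°.
Leg 4: +54.606° → -179.619°, shortest Δλ = 125.775° (east) — crosses 180°.
Total crossings: 2.

2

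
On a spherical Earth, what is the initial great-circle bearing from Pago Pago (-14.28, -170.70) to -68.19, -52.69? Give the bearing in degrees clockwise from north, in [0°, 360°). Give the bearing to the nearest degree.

Δλ = -52.69 − -170.70 = 118.01°.
θ = atan2( sin Δλ · cos φ₂ , cos φ₁ · sin φ₂ − sin φ₁ · cos φ₂ · cos Δλ )
  = atan2(0.32801, -0.94277) = 160.816° → normalised to [0°, 360°): 160.816°.

161°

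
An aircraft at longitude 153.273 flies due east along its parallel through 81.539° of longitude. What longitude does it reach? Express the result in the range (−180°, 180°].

-125.188°

Start at +153.273°; shift +81.539° → +234.812°.
+234.812° lies outside (−180°, 180°]; subtract 360° → -125.188°.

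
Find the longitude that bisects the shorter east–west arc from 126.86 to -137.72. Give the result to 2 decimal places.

Signed shortest Δλ from +126.86° to -137.72° is +95.42°.
Midpoint longitude = +126.86° + (+95.42°)/2 = +126.86° + 47.71° = +174.57°.
(The naïve average (+126.86 + -137.72)/2 = -5.43° is on the wrong side of the globe.)

+174.57°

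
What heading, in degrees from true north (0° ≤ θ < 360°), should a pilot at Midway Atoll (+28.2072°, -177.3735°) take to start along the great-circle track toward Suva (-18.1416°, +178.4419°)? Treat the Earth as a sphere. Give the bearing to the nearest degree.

Δλ = 178.4419 − -177.3735 = 355.8154°; wrapped into (−180°, 180°]: -4.1846°.
θ = atan2( sin Δλ · cos φ₂ , cos φ₁ · sin φ₂ − sin φ₁ · cos φ₂ · cos Δλ )
  = atan2(-0.06934, -0.72236) = -174.517° → normalised to [0°, 360°): 185.483°.

185°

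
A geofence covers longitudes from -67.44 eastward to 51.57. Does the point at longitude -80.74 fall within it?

No

Band width going east from -67.44° to +51.57°: ((51.57 − -67.44) mod 360) = 119.01°.
Offset of -80.74° east of the west edge: ((-80.74 − -67.44) mod 360) = 346.70°.
346.70° > 119.01° ⇒ outside.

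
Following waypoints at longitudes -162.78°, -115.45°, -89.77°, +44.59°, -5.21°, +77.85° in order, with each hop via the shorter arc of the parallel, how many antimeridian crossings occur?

Leg 1: -162.78° → -115.45°, shortest Δλ = 47.33° (east) — does not cross 180°.
Leg 2: -115.45° → -89.77°, shortest Δλ = 25.68° (east) — does not cross 180°.
Leg 3: -89.77° → +44.59°, shortest Δλ = 134.36° (east) — does not cross 180°.
Leg 4: +44.59° → -5.21°, shortest Δλ = -49.8° (west) — does not cross 180°.
Leg 5: -5.21° → +77.85°, shortest Δλ = 83.06° (east) — does not cross 180°.
Total crossings: 0.

0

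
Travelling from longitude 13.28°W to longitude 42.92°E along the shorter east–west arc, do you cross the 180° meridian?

No

Signed shortest Δλ = ((42.92 − -13.28 + 180) mod 360) − 180 = 56.2°.
Going east by 56.2° from -13.28° reaches +42.92° without touching 180°.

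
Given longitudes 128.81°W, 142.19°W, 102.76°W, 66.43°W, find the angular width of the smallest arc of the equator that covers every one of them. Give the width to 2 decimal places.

Sort the longitudes: -142.19°, -128.81°, -102.76°, -66.43°.
Eastward gaps between consecutive values (wrapping around): 13.38°, 26.05°, 36.33°, 284.24°.
Largest gap = 284.24° ⇒ minimal covering band is its complement: 360° − 284.24° = 75.76°.
Band runs from -142.19° eastward to -66.43°.

75.76°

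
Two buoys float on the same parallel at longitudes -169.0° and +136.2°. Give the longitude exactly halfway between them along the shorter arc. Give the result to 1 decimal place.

Signed shortest Δλ from -169.0° to +136.2° is -54.8°.
Midpoint longitude = -169.0° + (-54.8°)/2 = -169.0° − 27.4° = -196.4°.
Normalise into (−180°, 180°]: +163.6°.
(The naïve average (-169.0 + +136.2)/2 = -16.4° is on the wrong side of the globe.)

+163.6°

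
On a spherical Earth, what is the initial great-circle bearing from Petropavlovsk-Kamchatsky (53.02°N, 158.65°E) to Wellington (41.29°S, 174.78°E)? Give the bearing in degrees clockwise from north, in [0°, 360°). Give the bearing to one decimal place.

Δλ = 174.78 − 158.65 = 16.13°.
θ = atan2( sin Δλ · cos φ₂ , cos φ₁ · sin φ₂ − sin φ₁ · cos φ₂ · cos Δλ )
  = atan2(0.20875, -0.97354) = 167.898° → normalised to [0°, 360°): 167.898°.

167.9°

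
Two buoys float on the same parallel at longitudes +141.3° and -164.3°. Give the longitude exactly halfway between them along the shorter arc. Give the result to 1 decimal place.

Signed shortest Δλ from +141.3° to -164.3° is +54.4°.
Midpoint longitude = +141.3° + (+54.4°)/2 = +141.3° + 27.2° = +168.5°.
(The naïve average (+141.3 + -164.3)/2 = -11.5° is on the wrong side of the globe.)

+168.5°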